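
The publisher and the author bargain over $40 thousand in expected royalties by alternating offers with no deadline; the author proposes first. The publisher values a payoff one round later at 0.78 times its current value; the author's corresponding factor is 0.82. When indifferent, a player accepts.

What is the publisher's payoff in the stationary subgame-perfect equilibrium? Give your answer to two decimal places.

15.58

In a stationary SPE each proposer offers the other exactly their discounted continuation value.
If the author keeps x when proposing and the publisher keeps y when proposing, then x = 40 − 0.78y and y = 40 − 0.82x.
Solving: x = 40(1 − 0.78) / (1 − 0.82·0.78) = 8.8 / 0.3604 ≈ 24.4173.
The publisher gets 40 − 24.4173 ≈ 15.5827.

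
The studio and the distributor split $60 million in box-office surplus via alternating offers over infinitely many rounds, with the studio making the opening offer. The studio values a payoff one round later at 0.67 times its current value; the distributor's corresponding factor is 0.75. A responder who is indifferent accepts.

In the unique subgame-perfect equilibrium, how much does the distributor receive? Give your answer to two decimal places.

Let x be the studio's share when the studio proposes and y be the distributor's share when the distributor proposes.
The distributor accepts iff offered ≥ 0.75·y, so x = 60 − 0.75y. Symmetrically y = 60 − 0.67x.
Substituting: x = 60 − 0.75(60 − 0.67x), giving x(1 − 0.67·0.75) = 60(1 − 0.75).
So x = 60 × 0.25 / 0.4975 ≈ 30.1508, and the distributor receives 60 − x ≈ 29.8492.

29.85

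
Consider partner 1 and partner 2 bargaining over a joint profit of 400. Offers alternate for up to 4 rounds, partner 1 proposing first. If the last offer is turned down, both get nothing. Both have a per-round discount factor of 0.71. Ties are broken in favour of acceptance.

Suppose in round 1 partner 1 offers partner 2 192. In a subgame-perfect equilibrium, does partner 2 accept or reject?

Reject

Round 4 (partner 2 proposes): rejection yields 0 for partner 1; partner 2 offers 0 and keeps 400.
Round 3 (partner 1 proposes): partner 2 can get 400 next round, worth 0.71 × 400 = 284 now. Partner 1 offers 284 and keeps 400 − 284 = 116.
Round 2 (partner 2 proposes): partner 1 can get 116 next round, worth 0.71 × 116 = 82.36 now. Partner 2 offers 82.36 and keeps 400 − 82.36 = 317.64.
So by rejecting in round 1, partner 2 gets 317.64 next round, worth 0.71 × 317.64 = 225.5244 now.
Offer 192 < 225.5244, so partner 2 rejects.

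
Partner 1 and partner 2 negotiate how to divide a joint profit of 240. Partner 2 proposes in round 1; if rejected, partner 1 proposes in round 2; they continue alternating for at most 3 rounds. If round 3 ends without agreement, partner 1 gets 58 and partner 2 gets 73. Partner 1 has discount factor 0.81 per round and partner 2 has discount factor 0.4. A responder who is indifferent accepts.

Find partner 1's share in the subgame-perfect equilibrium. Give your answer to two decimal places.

135.43

Round 3 (partner 2 proposes): partner 1 gets 58 if talks fail, so partner 2 offers 58 and keeps 182.
Round 2 (partner 1 proposes): partner 2 can get 182 next round, worth 0.4 × 182 = 72.8 now, so partner 1 offers 72.8, keeping 167.2.
Round 1 (partner 2 proposes): partner 1 can get 167.2 next round, worth 0.81 × 167.2 = 135.432 now. Partner 2 offers 135.432 and keeps 240 − 135.432 = 104.568.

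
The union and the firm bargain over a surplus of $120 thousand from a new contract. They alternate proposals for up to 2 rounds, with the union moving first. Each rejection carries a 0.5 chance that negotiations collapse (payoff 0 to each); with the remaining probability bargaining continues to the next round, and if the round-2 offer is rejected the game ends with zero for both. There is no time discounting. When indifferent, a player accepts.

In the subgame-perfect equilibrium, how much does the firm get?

60

By backward induction:
Round 2 (the firm proposes): the union will accept anything ≥ 0, so the firm offers 0 and keeps 120.
Round 1 (the union proposes): rejecting gives the firm an expected 0.5 × 120 = 60. The union offers 60 and keeps 120 − 60 = 60.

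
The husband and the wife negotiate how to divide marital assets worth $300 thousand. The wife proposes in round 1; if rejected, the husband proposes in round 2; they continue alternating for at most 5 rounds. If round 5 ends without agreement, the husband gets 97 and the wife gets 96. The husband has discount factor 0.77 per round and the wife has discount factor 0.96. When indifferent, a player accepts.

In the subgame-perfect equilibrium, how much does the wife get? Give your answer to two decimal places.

230.93

Work backward from the last round.
Round 5 (the wife proposes): the husband gets 97 if talks fail, so the wife offers 97 and keeps 203.
Round 4 (the husband proposes): the wife can get 203 next round, worth 0.96 × 203 = 194.88 now. The husband offers 194.88 and keeps 300 − 194.88 = 105.12.
Round 3 (the wife proposes): the husband can get 105.12 next round, worth 0.77 × 105.12 = 80.9424 now; the wife offers that and keeps 219.0576.
Round 2 (the husband proposes): the wife can get 219.0576 next round, worth 0.96 × 219.0576 = 210.295296 now. The husband offers 210.295296 and keeps 300 − 210.295296 = 89.704704.
Round 1 (the wife proposes): the husband can get 89.704704 next round, worth 0.77 × 89.704704 = 69.07262208 now, so the wife offers 69.07262208, keeping 230.92737792.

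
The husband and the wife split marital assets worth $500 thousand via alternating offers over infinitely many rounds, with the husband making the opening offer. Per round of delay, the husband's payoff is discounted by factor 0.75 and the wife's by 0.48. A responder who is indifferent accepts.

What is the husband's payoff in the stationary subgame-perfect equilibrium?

Let x be the husband's share when the husband proposes and y be the wife's share when the wife proposes.
The wife accepts iff offered ≥ 0.48·y, so x = 500 − 0.48y. Symmetrically y = 500 − 0.75x.
Substituting: x = 500 − 0.48(500 − 0.75x), giving x(1 − 0.75·0.48) = 500(1 − 0.48).
So x = 500 × 0.52 / 0.64 = 406.25, and the wife receives 500 − x = 93.75.

406.25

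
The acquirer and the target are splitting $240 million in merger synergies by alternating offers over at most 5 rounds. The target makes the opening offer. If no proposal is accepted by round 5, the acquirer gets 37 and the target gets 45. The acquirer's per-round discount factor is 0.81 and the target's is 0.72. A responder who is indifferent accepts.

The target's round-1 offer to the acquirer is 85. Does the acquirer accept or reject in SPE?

Round 5 (the target proposes): the acquirer gets 37 if talks fail, so the target offers 37 and keeps 203.
Round 4 (the acquirer proposes): the target can get 203 next round, worth 0.72 × 203 = 146.16 now. The acquirer offers 146.16 and keeps 240 − 146.16 = 93.84.
Round 3 (the target proposes): the acquirer can get 93.84 next round, worth 0.81 × 93.84 = 76.0104 now. The target offers 76.0104 and keeps 240 − 76.0104 = 163.9896.
Round 2 (the acquirer proposes): the target can get 163.9896 next round, worth 0.72 × 163.9896 = 118.072512 now, so the acquirer offers 118.072512, keeping 121.927488.
So by rejecting in round 1, the acquirer gets 121.927488 next round, worth 0.81 × 121.927488 = 98.76126528 now.
Offer 85 < 98.76126528, so the acquirer rejects.

Reject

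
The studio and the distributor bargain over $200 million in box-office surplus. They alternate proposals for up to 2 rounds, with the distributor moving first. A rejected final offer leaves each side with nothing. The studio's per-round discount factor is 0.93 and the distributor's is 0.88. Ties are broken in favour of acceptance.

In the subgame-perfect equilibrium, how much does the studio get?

Solve by backward induction from round 2.
Round 2 (the studio proposes): rejection yields 0 for the distributor; the studio offers 0 and keeps 200.
Round 1 (the distributor proposes): the studio can get 200 next round, worth 0.93 × 200 = 186 now. The distributor offers 186 and keeps 200 − 186 = 14.

186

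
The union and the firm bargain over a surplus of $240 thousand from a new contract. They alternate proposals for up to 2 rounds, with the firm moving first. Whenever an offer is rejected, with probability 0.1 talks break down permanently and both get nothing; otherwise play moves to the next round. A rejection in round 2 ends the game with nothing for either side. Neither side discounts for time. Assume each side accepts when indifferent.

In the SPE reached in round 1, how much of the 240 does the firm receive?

Round 2 (the union proposes): rejection yields 0 for the firm; the union offers 0 and keeps 240.
Round 1 (the firm proposes): rejecting gives the union an expected 0.9 × 240 = 216. The firm offers 216 and keeps 240 − 216 = 24.

24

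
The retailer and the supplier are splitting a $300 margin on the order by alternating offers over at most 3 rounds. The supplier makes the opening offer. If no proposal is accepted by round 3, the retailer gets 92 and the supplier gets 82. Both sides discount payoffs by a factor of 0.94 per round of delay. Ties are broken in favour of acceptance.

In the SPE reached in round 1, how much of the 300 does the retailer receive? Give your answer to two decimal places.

98.21

Round 3 (the supplier proposes): the retailer gets 92 if talks fail, so the supplier offers 92 and keeps 208.
Round 2 (the retailer proposes): the supplier can get 208 next round, worth 0.94 × 208 = 195.52 now; the retailer offers that and keeps 104.48.
Round 1 (the supplier proposes): the retailer can get 104.48 next round, worth 0.94 × 104.48 = 98.2112 now, so the supplier offers 98.2112, keeping 201.7888.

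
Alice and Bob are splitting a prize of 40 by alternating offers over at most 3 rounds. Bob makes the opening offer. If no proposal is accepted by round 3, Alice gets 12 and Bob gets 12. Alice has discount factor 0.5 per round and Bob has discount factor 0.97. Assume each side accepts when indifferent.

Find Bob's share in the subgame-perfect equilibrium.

Round 3 (Bob proposes): Alice gets 12 if talks fail, so Bob offers 12 and keeps 28.
Round 2 (Alice proposes): Bob can get 28 next round, worth 0.97 × 28 = 27.16 now. Alice offers 27.16 and keeps 40 − 27.16 = 12.84.
Round 1 (Bob proposes): Alice can get 12.84 next round, worth 0.5 × 12.84 = 6.42 now; Bob offers that and keeps 33.58.

33.58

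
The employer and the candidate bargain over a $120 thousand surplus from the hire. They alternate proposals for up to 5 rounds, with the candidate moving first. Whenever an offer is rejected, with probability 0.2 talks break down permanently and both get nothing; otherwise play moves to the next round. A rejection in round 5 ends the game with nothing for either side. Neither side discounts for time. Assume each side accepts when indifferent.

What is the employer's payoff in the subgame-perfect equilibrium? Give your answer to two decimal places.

Round 5 (the candidate proposes): the employer will accept anything ≥ 0, so the candidate offers 0 and keeps 120.
Round 4 (the employer proposes): rejecting gives the candidate an expected 0.8 × 120 = 96. The employer offers 96 and keeps 120 − 96 = 24.
Round 3 (the candidate proposes): rejecting gives the employer an expected 0.8 × 24 = 19.2. The candidate offers 19.2 and keeps 120 − 19.2 = 100.8.
Round 2 (the employer proposes): rejecting gives the candidate an expected 0.8 × 100.8 = 80.64; the employer offers that and keeps 39.36.
Round 1 (the candidate proposes): rejecting gives the employer an expected 0.8 × 39.36 = 31.488. The candidate offers 31.488 and keeps 120 − 31.488 = 88.512.

31.49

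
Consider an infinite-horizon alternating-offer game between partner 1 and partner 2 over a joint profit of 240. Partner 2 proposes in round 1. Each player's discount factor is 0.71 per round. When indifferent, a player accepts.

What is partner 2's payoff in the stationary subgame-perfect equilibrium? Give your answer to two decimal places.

140.35

In a stationary SPE each proposer offers the other exactly their discounted continuation value.
If partner 2 keeps x when proposing and partner 1 keeps y when proposing, then x = 240 − 0.71y and y = 240 − 0.71x.
Solving: x = 240(1 − 0.71) / (1 − 0.71·0.71) = 69.6 / 0.4959 ≈ 140.3509.
Partner 1 gets 240 − 140.3509 ≈ 99.6491.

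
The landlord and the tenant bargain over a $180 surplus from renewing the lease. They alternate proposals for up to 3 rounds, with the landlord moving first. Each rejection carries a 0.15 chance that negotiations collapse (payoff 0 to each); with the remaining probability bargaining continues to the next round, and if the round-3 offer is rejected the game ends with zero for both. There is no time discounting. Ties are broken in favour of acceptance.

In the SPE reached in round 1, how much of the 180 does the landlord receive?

157.05

Round 3 (the landlord proposes): the tenant will accept anything ≥ 0, so the landlord offers 0 and keeps 180.
Round 2 (the tenant proposes): rejecting gives the landlord an expected 0.85 × 180 = 153, so the tenant offers 153, keeping 27.
Round 1 (the landlord proposes): rejecting gives the tenant an expected 0.85 × 27 = 22.95. The landlord offers 22.95 and keeps 180 − 22.95 = 157.05.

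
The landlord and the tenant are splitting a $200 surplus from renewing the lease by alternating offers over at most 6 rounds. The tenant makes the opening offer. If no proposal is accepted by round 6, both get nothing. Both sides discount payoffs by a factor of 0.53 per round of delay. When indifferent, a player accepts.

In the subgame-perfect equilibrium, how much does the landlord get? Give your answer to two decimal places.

Work backward from the last round.
Round 6 (the landlord proposes): the tenant will accept anything ≥ 0, so the landlord offers 0 and keeps 200.
Round 5 (the tenant proposes): the landlord can get 200 next round, worth 0.53 × 200 = 106 now, so the tenant offers 106, keeping 94.
Round 4 (the landlord proposes): the tenant can get 94 next round, worth 0.53 × 94 = 49.82 now. The landlord offers 49.82 and keeps 200 − 49.82 = 150.18.
Round 3 (the tenant proposes): the landlord can get 150.18 next round, worth 0.53 × 150.18 = 79.5954 now, so the tenant offers 79.5954, keeping 120.4046.
Round 2 (the landlord proposes): the tenant can get 120.4046 next round, worth 0.53 × 120.4046 = 63.814438 now; the landlord offers that and keeps 136.185562.
Round 1 (the tenant proposes): the landlord can get 136.185562 next round, worth 0.53 × 136.185562 = 72.17834786 now. The tenant offers 72.17834786 and keeps 200 − 72.17834786 = 127.82165214.

72.18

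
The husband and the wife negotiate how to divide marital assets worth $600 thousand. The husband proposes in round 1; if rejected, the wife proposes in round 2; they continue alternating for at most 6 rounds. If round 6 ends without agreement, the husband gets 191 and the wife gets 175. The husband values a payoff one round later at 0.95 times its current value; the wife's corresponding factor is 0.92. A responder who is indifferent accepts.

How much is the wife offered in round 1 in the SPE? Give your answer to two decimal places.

339.15

Round 6 (the wife proposes): the husband gets 191 if talks fail, so the wife offers 191 and keeps 409.
Round 5 (the husband proposes): the wife can get 409 next round, worth 0.92 × 409 = 376.28 now. The husband offers 376.28 and keeps 600 − 376.28 = 223.72.
Round 4 (the wife proposes): the husband can get 223.72 next round, worth 0.95 × 223.72 = 212.534 now, so the wife offers 212.534, keeping 387.466.
Round 3 (the husband proposes): the wife can get 387.466 next round, worth 0.92 × 387.466 = 356.46872 now. The husband offers 356.46872 and keeps 600 − 356.46872 = 243.53128.
Round 2 (the wife proposes): the husband can get 243.53128 next round, worth 0.95 × 243.53128 = 231.354716 now; the wife offers that and keeps 368.645284.
Round 1 (the husband proposes): the wife can get 368.645284 next round, worth 0.92 × 368.645284 = 339.15366128 now. The husband offers 339.15366128 and keeps 600 − 339.15366128 = 260.84633872.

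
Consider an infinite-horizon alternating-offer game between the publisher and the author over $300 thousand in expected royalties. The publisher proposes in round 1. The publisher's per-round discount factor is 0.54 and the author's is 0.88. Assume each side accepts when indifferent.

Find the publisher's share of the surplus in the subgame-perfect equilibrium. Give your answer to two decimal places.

Let x be the publisher's share when the publisher proposes and y be the author's share when the author proposes.
The author accepts iff offered ≥ 0.88·y, so x = 300 − 0.88y. Symmetrically y = 300 − 0.54x.
Substituting: x = 300 − 0.88(300 − 0.54x), giving x(1 − 0.54·0.88) = 300(1 − 0.88).
So x = 300 × 0.12 / 0.5248 ≈ 68.5976, and the author receives 300 − x ≈ 231.4024.

68.60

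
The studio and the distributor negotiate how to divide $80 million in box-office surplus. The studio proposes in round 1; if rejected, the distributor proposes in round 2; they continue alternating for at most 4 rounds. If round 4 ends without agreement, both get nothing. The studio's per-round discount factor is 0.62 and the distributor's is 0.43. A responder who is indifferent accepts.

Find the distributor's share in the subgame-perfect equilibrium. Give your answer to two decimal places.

Solve by backward induction from round 4.
Round 4 (the distributor proposes): the studio will accept anything ≥ 0, so the distributor offers 0 and keeps 80.
Round 3 (the studio proposes): the distributor can get 80 next round, worth 0.43 × 80 = 34.4 now. The studio offers 34.4 and keeps 80 − 34.4 = 45.6.
Round 2 (the distributor proposes): the studio can get 45.6 next round, worth 0.62 × 45.6 = 28.272 now; the distributor offers that and keeps 51.728.
Round 1 (the studio proposes): the distributor can get 51.728 next round, worth 0.43 × 51.728 = 22.24304 now. The studio offers 22.24304 and keeps 80 − 22.24304 = 57.75696.

22.24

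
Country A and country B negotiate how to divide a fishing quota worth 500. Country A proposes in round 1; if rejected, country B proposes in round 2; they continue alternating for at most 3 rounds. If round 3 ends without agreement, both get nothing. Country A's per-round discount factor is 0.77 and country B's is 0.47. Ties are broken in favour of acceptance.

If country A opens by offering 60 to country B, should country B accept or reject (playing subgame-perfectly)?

Work out country B's continuation value if the offer is rejected.
Round 3 (country A proposes): country B will accept anything ≥ 0, so country A offers 0 and keeps 500.
Round 2 (country B proposes): country A can get 500 next round, worth 0.77 × 500 = 385 now. Country B offers 385 and keeps 500 − 385 = 115.
So by rejecting in round 1, country B gets 115 next round, worth 0.47 × 115 = 54.05 now.
Offer 60 ≥ 54.05, so country B accepts.

Accept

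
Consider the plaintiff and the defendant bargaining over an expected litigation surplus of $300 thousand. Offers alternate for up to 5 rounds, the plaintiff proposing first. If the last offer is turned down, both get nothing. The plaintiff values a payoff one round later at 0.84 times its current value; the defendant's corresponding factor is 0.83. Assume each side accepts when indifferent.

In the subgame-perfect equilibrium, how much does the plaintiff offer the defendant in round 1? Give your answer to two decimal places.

Round 5 (the plaintiff proposes): rejection yields 0 for the defendant; the plaintiff offers 0 and keeps 300.
Round 4 (the defendant proposes): the plaintiff can get 300 next round, worth 0.84 × 300 = 252 now, so the defendant offers 252, keeping 48.
Round 3 (the plaintiff proposes): the defendant can get 48 next round, worth 0.83 × 48 = 39.84 now. The plaintiff offers 39.84 and keeps 300 − 39.84 = 260.16.
Round 2 (the defendant proposes): the plaintiff can get 260.16 next round, worth 0.84 × 260.16 = 218.5344 now; the defendant offers that and keeps 81.4656.
Round 1 (the plaintiff proposes): the defendant can get 81.4656 next round, worth 0.83 × 81.4656 = 67.616448 now, so the plaintiff offers 67.616448, keeping 232.383552.

67.62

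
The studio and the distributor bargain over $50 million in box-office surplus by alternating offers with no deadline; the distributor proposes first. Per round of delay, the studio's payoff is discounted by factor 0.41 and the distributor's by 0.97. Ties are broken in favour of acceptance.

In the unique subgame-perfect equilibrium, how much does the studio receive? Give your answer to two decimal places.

In a stationary SPE each proposer offers the other exactly their discounted continuation value.
If the distributor keeps x when proposing and the studio keeps y when proposing, then x = 50 − 0.41y and y = 50 − 0.97x.
Solving: x = 50(1 − 0.41) / (1 − 0.97·0.41) = 29.5 / 0.6023 ≈ 48.9789.
The studio gets 50 − 48.9789 ≈ 1.0211.

1.02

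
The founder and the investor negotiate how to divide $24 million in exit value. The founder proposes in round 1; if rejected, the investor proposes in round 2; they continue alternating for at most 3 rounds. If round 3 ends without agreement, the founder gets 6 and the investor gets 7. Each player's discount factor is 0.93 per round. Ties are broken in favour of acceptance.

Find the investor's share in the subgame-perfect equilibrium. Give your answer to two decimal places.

7.62

Solve by backward induction from round 3.
Round 3 (the founder proposes): the investor gets 7 if talks fail, so the founder offers 7 and keeps 17.
Round 2 (the investor proposes): the founder can get 17 next round, worth 0.93 × 17 = 15.81 now, so the investor offers 15.81, keeping 8.19.
Round 1 (the founder proposes): the investor can get 8.19 next round, worth 0.93 × 8.19 = 7.6167 now; the founder offers that and keeps 16.3833.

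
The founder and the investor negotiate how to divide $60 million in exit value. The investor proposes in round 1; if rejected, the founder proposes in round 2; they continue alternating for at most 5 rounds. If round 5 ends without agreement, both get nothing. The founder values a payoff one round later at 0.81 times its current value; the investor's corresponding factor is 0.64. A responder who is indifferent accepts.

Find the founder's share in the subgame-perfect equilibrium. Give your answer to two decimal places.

Round 5 (the investor proposes): the founder will accept anything ≥ 0, so the investor offers 0 and keeps 60.
Round 4 (the founder proposes): the investor can get 60 next round, worth 0.64 × 60 = 38.4 now; the founder offers that and keeps 21.6.
Round 3 (the investor proposes): the founder can get 21.6 next round, worth 0.81 × 21.6 = 17.496 now; the investor offers that and keeps 42.504.
Round 2 (the founder proposes): the investor can get 42.504 next round, worth 0.64 × 42.504 = 27.20256 now. The founder offers 27.20256 and keeps 60 − 27.20256 = 32.79744.
Round 1 (the investor proposes): the founder can get 32.79744 next round, worth 0.81 × 32.79744 = 26.5659264 now; the investor offers that and keeps 33.4340736.

26.57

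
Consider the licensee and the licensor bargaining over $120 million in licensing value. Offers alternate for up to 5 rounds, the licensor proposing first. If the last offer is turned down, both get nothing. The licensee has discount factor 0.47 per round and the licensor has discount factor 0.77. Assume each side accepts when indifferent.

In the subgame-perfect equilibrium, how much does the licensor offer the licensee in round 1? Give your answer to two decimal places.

Work backward from the last round.
Round 5 (the licensor proposes): rejection yields 0 for the licensee; the licensor offers 0 and keeps 120.
Round 4 (the licensee proposes): the licensor can get 120 next round, worth 0.77 × 120 = 92.4 now; the licensee offers that and keeps 27.6.
Round 3 (the licensor proposes): the licensee can get 27.6 next round, worth 0.47 × 27.6 = 12.972 now. The licensor offers 12.972 and keeps 120 − 12.972 = 107.028.
Round 2 (the licensee proposes): the licensor can get 107.028 next round, worth 0.77 × 107.028 = 82.41156 now; the licensee offers that and keeps 37.58844.
Round 1 (the licensor proposes): the licensee can get 37.58844 next round, worth 0.47 × 37.58844 = 17.6665668 now; the licensor offers that and keeps 102.3334332.

17.67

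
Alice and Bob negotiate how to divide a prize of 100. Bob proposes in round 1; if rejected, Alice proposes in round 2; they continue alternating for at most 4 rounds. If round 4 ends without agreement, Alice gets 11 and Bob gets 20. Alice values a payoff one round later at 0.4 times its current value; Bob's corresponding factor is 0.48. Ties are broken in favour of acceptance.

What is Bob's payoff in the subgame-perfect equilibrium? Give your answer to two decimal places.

73.06

Round 4 (Alice proposes): Bob gets 20 if talks fail, so Alice offers 20 and keeps 80.
Round 3 (Bob proposes): Alice can get 80 next round, worth 0.4 × 80 = 32 now. Bob offers 32 and keeps 100 − 32 = 68.
Round 2 (Alice proposes): Bob can get 68 next round, worth 0.48 × 68 = 32.64 now. Alice offers 32.64 and keeps 100 − 32.64 = 67.36.
Round 1 (Bob proposes): Alice can get 67.36 next round, worth 0.4 × 67.36 = 26.944 now. Bob offers 26.944 and keeps 100 − 26.944 = 73.056.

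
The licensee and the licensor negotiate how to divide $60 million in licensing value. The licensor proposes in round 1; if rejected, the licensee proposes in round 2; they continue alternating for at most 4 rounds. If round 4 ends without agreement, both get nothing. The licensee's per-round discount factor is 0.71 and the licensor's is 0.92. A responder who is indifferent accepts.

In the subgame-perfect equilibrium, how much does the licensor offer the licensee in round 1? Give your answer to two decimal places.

31.23

Round 4 (the licensee proposes): the licensor will accept anything ≥ 0, so the licensee offers 0 and keeps 60.
Round 3 (the licensor proposes): the licensee can get 60 next round, worth 0.71 × 60 = 42.6 now, so the licensor offers 42.6, keeping 17.4.
Round 2 (the licensee proposes): the licensor can get 17.4 next round, worth 0.92 × 17.4 = 16.008 now. The licensee offers 16.008 and keeps 60 − 16.008 = 43.992.
Round 1 (the licensor proposes): the licensee can get 43.992 next round, worth 0.71 × 43.992 = 31.23432 now, so the licensor offers 31.23432, keeping 28.76568.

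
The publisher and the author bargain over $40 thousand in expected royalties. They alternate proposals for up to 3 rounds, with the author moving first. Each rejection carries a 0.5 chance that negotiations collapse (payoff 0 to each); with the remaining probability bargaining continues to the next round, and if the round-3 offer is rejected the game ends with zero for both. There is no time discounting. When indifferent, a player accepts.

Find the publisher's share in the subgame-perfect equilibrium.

Round 3 (the author proposes): the publisher will accept anything ≥ 0, so the author offers 0 and keeps 40.
Round 2 (the publisher proposes): rejecting gives the author an expected 0.5 × 40 = 20; the publisher offers that and keeps 20.
Round 1 (the author proposes): rejecting gives the publisher an expected 0.5 × 20 = 10; the author offers that and keeps 30.

10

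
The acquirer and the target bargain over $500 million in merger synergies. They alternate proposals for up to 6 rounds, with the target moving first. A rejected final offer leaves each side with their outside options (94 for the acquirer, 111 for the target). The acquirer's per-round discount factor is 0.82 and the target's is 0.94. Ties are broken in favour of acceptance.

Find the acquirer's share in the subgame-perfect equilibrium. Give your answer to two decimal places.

233.08

By backward induction:
Round 6 (the acquirer proposes): the target gets 111 if talks fail, so the acquirer offers 111 and keeps 389.
Round 5 (the target proposes): the acquirer can get 389 next round, worth 0.82 × 389 = 318.98 now; the target offers that and keeps 181.02.
Round 4 (the acquirer proposes): the target can get 181.02 next round, worth 0.94 × 181.02 = 170.1588 now; the acquirer offers that and keeps 329.8412.
Round 3 (the target proposes): the acquirer can get 329.8412 next round, worth 0.82 × 329.8412 = 270.469784 now. The target offers 270.469784 and keeps 500 − 270.469784 = 229.530216.
Round 2 (the acquirer proposes): the target can get 229.530216 next round, worth 0.94 × 229.530216 = 215.75840304 now, so the acquirer offers 215.75840304, keeping 284.24159696.
Round 1 (the target proposes): the acquirer can get 284.24159696 next round, worth 0.82 × 284.24159696 = 233.0781095072 now, so the target offers 233.0781095072, keeping 266.9218904928.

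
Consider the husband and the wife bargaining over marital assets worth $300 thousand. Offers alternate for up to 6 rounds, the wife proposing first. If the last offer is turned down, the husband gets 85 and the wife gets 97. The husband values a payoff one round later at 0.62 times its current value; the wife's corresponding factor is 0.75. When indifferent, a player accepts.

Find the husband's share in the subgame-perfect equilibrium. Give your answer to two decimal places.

95.34

Round 6 (the husband proposes): the wife gets 97 if talks fail, so the husband offers 97 and keeps 203.
Round 5 (the wife proposes): the husband can get 203 next round, worth 0.62 × 203 = 125.86 now. The wife offers 125.86 and keeps 300 − 125.86 = 174.14.
Round 4 (the husband proposes): the wife can get 174.14 next round, worth 0.75 × 174.14 = 130.605 now; the husband offers that and keeps 169.395.
Round 3 (the wife proposes): the husband can get 169.395 next round, worth 0.62 × 169.395 = 105.0249 now; the wife offers that and keeps 194.9751.
Round 2 (the husband proposes): the wife can get 194.9751 next round, worth 0.75 × 194.9751 = 146.231325 now. The husband offers 146.231325 and keeps 300 − 146.231325 = 153.768675.
Round 1 (the wife proposes): the husband can get 153.768675 next round, worth 0.62 × 153.768675 = 95.3365785 now; the wife offers that and keeps 204.6634215.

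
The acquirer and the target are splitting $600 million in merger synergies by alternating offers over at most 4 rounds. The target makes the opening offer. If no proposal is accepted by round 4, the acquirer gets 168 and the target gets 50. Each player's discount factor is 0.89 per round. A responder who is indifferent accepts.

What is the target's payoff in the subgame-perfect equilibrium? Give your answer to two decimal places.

Round 4 (the acquirer proposes): the target gets 50 if talks fail, so the acquirer offers 50 and keeps 550.
Round 3 (the target proposes): the acquirer can get 550 next round, worth 0.89 × 550 = 489.5 now; the target offers that and keeps 110.5.
Round 2 (the acquirer proposes): the target can get 110.5 next round, worth 0.89 × 110.5 = 98.345 now; the acquirer offers that and keeps 501.655.
Round 1 (the target proposes): the acquirer can get 501.655 next round, worth 0.89 × 501.655 = 446.47295 now. The target offers 446.47295 and keeps 600 − 446.47295 = 153.52705.

153.53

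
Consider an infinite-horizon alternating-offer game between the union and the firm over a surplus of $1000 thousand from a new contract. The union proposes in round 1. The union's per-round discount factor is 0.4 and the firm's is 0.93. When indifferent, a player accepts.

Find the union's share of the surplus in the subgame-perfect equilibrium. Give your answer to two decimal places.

When the union proposes, the firm accepts any offer worth at least 0.93 times what the firm would get by proposing next round; and vice versa.
This gives x = 1000 − 0.93y and y = 1000 − 0.4x, where x and y are each side's share when it proposes.
Hence (1 − 0.93·0.4)x = 1000(1 − 0.93), i.e. 0.628·x = 70.
x ≈ 111.4650; the firm's share is 1000 − x ≈ 888.5350.

111.46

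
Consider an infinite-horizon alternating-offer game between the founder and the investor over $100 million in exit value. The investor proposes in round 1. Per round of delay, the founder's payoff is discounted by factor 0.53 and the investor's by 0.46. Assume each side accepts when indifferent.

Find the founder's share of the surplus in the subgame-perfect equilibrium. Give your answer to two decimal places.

When the investor proposes, the founder accepts any offer worth at least 0.53 times what the founder would get by proposing next round; and vice versa.
This gives x = 100 − 0.53y and y = 100 − 0.46x, where x and y are each side's share when it proposes.
Hence (1 − 0.53·0.46)x = 100(1 − 0.53), i.e. 0.7562·x = 47.
x ≈ 62.1529; the founder's share is 100 − x ≈ 37.8471.

37.85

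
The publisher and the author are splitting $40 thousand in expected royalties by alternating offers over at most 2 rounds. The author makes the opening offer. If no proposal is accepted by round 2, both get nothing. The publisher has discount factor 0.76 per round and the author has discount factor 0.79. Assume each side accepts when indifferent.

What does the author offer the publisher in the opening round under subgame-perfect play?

30.4

Round 2 (the publisher proposes): the author will accept anything ≥ 0, so the publisher offers 0 and keeps 40.
Round 1 (the author proposes): the publisher can get 40 next round, worth 0.76 × 40 = 30.4 now. The author offers 30.4 and keeps 40 − 30.4 = 9.6.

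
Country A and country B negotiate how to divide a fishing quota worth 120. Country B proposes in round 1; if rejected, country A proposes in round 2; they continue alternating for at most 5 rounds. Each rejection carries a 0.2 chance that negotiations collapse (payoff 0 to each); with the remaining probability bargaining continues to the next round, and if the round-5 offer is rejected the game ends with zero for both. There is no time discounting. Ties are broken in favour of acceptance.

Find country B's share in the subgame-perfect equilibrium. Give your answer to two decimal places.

88.51

By backward induction:
Round 5 (country B proposes): country A will accept anything ≥ 0, so country B offers 0 and keeps 120.
Round 4 (country A proposes): rejecting gives country B an expected 0.8 × 120 = 96. Country A offers 96 and keeps 120 − 96 = 24.
Round 3 (country B proposes): rejecting gives country A an expected 0.8 × 24 = 19.2. Country B offers 19.2 and keeps 120 − 19.2 = 100.8.
Round 2 (country A proposes): rejecting gives country B an expected 0.8 × 100.8 = 80.64, so country A offers 80.64, keeping 39.36.
Round 1 (country B proposes): rejecting gives country A an expected 0.8 × 39.36 = 31.488, so country B offers 31.488, keeping 88.512.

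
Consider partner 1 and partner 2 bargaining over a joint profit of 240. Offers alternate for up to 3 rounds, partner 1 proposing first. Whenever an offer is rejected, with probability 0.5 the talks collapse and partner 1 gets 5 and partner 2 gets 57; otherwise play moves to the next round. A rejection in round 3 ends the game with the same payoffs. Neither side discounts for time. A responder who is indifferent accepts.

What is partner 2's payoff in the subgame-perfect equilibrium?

101.5

Round 3 (partner 1 proposes): partner 2 gets 57 if talks fail, so partner 1 offers 57 and keeps 183.
Round 2 (partner 2 proposes): rejecting gives partner 1 an expected 0.5 × 183 + 0.5 × 5 = 94; partner 2 offers that and keeps 146.
Round 1 (partner 1 proposes): rejecting gives partner 2 an expected 0.5 × 146 + 0.5 × 57 = 101.5, so partner 1 offers 101.5, keeping 138.5.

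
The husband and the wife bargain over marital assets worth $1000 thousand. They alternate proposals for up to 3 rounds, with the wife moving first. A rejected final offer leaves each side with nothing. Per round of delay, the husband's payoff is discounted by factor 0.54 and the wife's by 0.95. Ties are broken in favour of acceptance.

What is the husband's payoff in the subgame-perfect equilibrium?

Round 3 (the wife proposes): the husband will accept anything ≥ 0, so the wife offers 0 and keeps 1000.
Round 2 (the husband proposes): the wife can get 1000 next round, worth 0.95 × 1000 = 950 now. The husband offers 950 and keeps 1000 − 950 = 50.
Round 1 (the wife proposes): the husband can get 50 next round, worth 0.54 × 50 = 27 now; the wife offers that and keeps 973.

27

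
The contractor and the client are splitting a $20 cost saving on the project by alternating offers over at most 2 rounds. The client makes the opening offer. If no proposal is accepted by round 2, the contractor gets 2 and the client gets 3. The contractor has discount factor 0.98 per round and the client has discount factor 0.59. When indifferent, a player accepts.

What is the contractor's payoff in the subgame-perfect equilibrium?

Round 2 (the contractor proposes): the client gets 3 if talks fail, so the contractor offers 3 and keeps 17.
Round 1 (the client proposes): the contractor can get 17 next round, worth 0.98 × 17 = 16.66 now, so the client offers 16.66, keeping 3.34.

16.66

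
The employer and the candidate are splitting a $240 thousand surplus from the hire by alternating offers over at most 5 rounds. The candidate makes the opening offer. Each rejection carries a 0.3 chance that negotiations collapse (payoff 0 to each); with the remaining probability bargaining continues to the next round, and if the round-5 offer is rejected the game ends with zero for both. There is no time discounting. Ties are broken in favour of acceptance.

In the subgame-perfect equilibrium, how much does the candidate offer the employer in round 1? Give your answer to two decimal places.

Round 5 (the candidate proposes): the employer will accept anything ≥ 0, so the candidate offers 0 and keeps 240.
Round 4 (the employer proposes): rejecting gives the candidate an expected 0.7 × 240 = 168; the employer offers that and keeps 72.
Round 3 (the candidate proposes): rejecting gives the employer an expected 0.7 × 72 = 50.4. The candidate offers 50.4 and keeps 240 − 50.4 = 189.6.
Round 2 (the employer proposes): rejecting gives the candidate an expected 0.7 × 189.6 = 132.72. The employer offers 132.72 and keeps 240 − 132.72 = 107.28.
Round 1 (the candidate proposes): rejecting gives the employer an expected 0.7 × 107.28 = 75.096; the candidate offers that and keeps 164.904.

75.10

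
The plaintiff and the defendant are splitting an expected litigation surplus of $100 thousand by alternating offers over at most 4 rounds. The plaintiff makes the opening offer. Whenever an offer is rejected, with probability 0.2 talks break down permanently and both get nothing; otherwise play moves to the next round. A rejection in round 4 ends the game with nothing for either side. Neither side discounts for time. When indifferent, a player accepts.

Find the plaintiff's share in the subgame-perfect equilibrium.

32.8

By backward induction:
Round 4 (the defendant proposes): the plaintiff will accept anything ≥ 0, so the defendant offers 0 and keeps 100.
Round 3 (the plaintiff proposes): rejecting gives the defendant an expected 0.8 × 100 = 80, so the plaintiff offers 80, keeping 20.
Round 2 (the defendant proposes): rejecting gives the plaintiff an expected 0.8 × 20 = 16, so the defendant offers 16, keeping 84.
Round 1 (the plaintiff proposes): rejecting gives the defendant an expected 0.8 × 84 = 67.2. The plaintiff offers 67.2 and keeps 100 − 67.2 = 32.8.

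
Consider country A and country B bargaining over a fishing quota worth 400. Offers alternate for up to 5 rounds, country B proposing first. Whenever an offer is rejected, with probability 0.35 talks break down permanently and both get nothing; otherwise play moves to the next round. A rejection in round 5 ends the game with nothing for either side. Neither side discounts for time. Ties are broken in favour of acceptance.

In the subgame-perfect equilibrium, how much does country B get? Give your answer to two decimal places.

270.55

By backward induction:
Round 5 (country B proposes): country A will accept anything ≥ 0, so country B offers 0 and keeps 400.
Round 4 (country A proposes): rejecting gives country B an expected 0.65 × 400 = 260; country A offers that and keeps 140.
Round 3 (country B proposes): rejecting gives country A an expected 0.65 × 140 = 91, so country B offers 91, keeping 309.
Round 2 (country A proposes): rejecting gives country B an expected 0.65 × 309 = 200.85. Country A offers 200.85 and keeps 400 − 200.85 = 199.15.
Round 1 (country B proposes): rejecting gives country A an expected 0.65 × 199.15 = 129.4475, so country B offers 129.4475, keeping 270.5525.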